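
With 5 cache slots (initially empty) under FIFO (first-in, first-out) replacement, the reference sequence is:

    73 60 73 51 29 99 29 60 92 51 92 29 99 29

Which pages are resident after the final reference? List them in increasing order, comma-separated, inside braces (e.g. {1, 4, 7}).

73 -> fault, frames [73]
60 -> fault, frames [73, 60]
73 -> hit
51 -> fault, frames [73, 60, 51]
29 -> fault, frames [73, 60, 51, 29]
99 -> fault, frames [73, 60, 51, 29, 99]
29 -> hit
60 -> hit
92 -> fault, evict 73, frames [60, 51, 29, 99, 92]
51 -> hit
92 -> hit
29 -> hit
99 -> hit
29 -> hit

{29, 51, 60, 92, 99}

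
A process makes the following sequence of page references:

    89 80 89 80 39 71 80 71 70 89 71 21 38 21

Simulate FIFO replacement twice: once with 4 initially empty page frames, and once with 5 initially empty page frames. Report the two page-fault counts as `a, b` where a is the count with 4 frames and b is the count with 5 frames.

8, 7

4 frames: F F . . F F . . F F . F F . → 8 faults.
5 frames: F F . . F F . . F . . F F . → 7 faults.
7 < 8: adding a frame reduced faults, as is typical.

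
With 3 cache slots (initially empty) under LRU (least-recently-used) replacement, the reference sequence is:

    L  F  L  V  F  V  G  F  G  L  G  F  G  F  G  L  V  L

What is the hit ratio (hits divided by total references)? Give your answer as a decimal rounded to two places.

L → miss, frames {L}
F → miss, frames {L,F}
L → hit
V → miss, frames {F,L,V}
F → hit
V → hit
G → miss, evict L, frames {F,V,G}
F → hit
G → hit
L → miss, evict V, frames {F,G,L}
G → hit
F → hit
G → hit
F → hit
G → hit
L → hit
V → miss, evict F, frames {G,L,V}
L → hit
Hits: 12 of 18 references → 12/18 = 0.6667.

0.67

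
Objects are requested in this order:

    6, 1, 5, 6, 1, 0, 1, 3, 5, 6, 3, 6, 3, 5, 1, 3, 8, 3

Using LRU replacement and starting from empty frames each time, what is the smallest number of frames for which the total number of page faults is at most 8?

4

f=1: 18 faults
f=2: 14 faults
f=3: 9 faults
f=4: 8 faults
f=5: 6 faults
f=6: 6 faults
Smallest f with faults ≤ 8 is 4.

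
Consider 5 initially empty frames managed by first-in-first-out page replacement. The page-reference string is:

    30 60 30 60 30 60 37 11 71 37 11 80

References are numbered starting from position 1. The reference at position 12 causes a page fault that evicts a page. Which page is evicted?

30

pos 1: 30 → miss, frames (30)
pos 2: 60 → miss, frames (30 60)
pos 3: 30 → hit
pos 4: 60 → hit
pos 5: 30 → hit
pos 6: 60 → hit
pos 7: 37 → miss, frames (30 60 37)
pos 8: 11 → miss, frames (30 60 37 11)
pos 9: 71 → miss, frames (30 60 37 11 71)
pos 10: 37 → hit
pos 11: 11 → hit
pos 12: 80 → miss, evict 30, frames (60 37 11 71 80)
At position 12, page 30 is evicted.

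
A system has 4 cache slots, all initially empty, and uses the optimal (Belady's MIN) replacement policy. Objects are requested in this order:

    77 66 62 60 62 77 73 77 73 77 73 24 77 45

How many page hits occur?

77: fault, frames [77]
66: fault, frames [77, 66]
62: fault, frames [77, 66, 62]
60: fault, frames [77, 66, 62, 60]
62: hit
77: hit
73: fault, evict 60, frames [77, 66, 62, 73]
77: hit
73: hit
77: hit
73: hit
24: fault, evict 73, frames [77, 66, 62, 24]
77: hit
45: fault, evict 24, frames [77, 66, 62, 45]
Hits: 7.

7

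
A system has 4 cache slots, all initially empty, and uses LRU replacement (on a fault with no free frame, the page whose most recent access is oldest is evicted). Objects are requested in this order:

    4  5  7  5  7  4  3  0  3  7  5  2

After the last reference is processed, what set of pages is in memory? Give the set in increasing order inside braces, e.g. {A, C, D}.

4 -> miss, frames {4}
5 -> miss, frames {4,5}
7 -> miss, frames {4,5,7}
5 -> hit
7 -> hit
4 -> hit
3 -> miss, frames {5,7,4,3}
0 -> miss, evict 5, frames {7,4,3,0}
3 -> hit
7 -> hit
5 -> miss, evict 4, frames {0,3,7,5}
2 -> miss, evict 0, frames {3,7,5,2}

{2, 3, 5, 7}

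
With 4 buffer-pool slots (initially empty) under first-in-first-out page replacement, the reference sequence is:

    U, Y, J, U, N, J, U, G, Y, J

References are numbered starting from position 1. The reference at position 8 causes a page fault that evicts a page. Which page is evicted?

U

pos 1: U → fault, frames [U]
pos 2: Y → fault, frames [U, Y]
pos 3: J → fault, frames [U, Y, J]
pos 4: U → hit
pos 5: N → fault, frames [U, Y, J, N]
pos 6: J → hit
pos 7: U → hit
pos 8: G → fault, evict U, frames [Y, J, N, G]
At position 8, page U is evicted.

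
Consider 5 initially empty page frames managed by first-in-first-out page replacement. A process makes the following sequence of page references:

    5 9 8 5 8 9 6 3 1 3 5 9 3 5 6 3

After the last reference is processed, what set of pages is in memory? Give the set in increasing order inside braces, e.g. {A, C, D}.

5 → fault, frames [5]
9 → fault, frames [5, 9]
8 → fault, frames [5, 9, 8]
5 → hit
8 → hit
9 → hit
6 → fault, frames [5, 9, 8, 6]
3 → fault, frames [5, 9, 8, 6, 3]
1 → fault, evict 5, frames [9, 8, 6, 3, 1]
3 → hit
5 → fault, evict 9, frames [8, 6, 3, 1, 5]
9 → fault, evict 8, frames [6, 3, 1, 5, 9]
3 → hit
5 → hit
6 → hit
3 → hit

{1, 3, 5, 6, 9}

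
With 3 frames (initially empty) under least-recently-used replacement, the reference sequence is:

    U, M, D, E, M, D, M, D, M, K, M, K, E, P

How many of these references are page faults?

U -> fault, frames (U)
M -> fault, frames (U M)
D -> fault, frames (U M D)
E -> fault, evict U, frames (M D E)
M -> hit
D -> hit
M -> hit
D -> hit
M -> hit
K -> fault, evict E, frames (D M K)
M -> hit
K -> hit
E -> fault, evict D, frames (M K E)
P -> fault, evict M, frames (K E P)
Page faults: 7.

7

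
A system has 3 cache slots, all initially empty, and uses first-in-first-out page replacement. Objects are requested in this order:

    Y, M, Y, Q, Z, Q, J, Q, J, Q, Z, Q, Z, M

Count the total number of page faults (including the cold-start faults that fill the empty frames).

6

Y: miss, frames {Y}
M: miss, frames {Y,M}
Y: hit
Q: miss, frames {Y,M,Q}
Z: miss, evict Y, frames {M,Q,Z}
Q: hit
J: miss, evict M, frames {Q,Z,J}
Q: hit
J: hit
Q: hit
Z: hit
Q: hit
Z: hit
M: miss, evict Q, frames {Z,J,M}
Page faults: 6.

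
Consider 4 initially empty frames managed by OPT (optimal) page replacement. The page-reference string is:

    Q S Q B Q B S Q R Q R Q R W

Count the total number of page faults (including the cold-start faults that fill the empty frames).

Q -> fault, frames (Q)
S -> fault, frames (Q S)
Q -> hit
B -> fault, frames (Q S B)
Q -> hit
B -> hit
S -> hit
Q -> hit
R -> fault, frames (Q S B R)
Q -> hit
R -> hit
Q -> hit
R -> hit
W -> fault, evict R, frames (Q S B W)
Page faults: 5.

5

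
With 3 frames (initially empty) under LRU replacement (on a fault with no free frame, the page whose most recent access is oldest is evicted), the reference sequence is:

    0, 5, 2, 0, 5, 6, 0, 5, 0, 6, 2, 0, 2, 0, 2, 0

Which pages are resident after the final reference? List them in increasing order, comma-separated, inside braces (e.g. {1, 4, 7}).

0 -> fault, frames (0)
5 -> fault, frames (0 5)
2 -> fault, frames (0 5 2)
0 -> hit
5 -> hit
6 -> fault, evict 2, frames (0 5 6)
0 -> hit
5 -> hit
0 -> hit
6 -> hit
2 -> fault, evict 5, frames (0 6 2)
0 -> hit
2 -> hit
0 -> hit
2 -> hit
0 -> hit

{0, 2, 6}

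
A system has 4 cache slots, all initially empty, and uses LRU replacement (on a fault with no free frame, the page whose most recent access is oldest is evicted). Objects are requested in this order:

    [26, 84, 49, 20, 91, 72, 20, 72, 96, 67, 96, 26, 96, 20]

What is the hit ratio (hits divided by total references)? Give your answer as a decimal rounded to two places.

26 → miss, frames {26}
84 → miss, frames {26,84}
49 → miss, frames {26,84,49}
20 → miss, frames {26,84,49,20}
91 → miss, evict 26, frames {84,49,20,91}
72 → miss, evict 84, frames {49,20,91,72}
20 → hit
72 → hit
96 → miss, evict 49, frames {91,20,72,96}
67 → miss, evict 91, frames {20,72,96,67}
96 → hit
26 → miss, evict 20, frames {72,67,96,26}
96 → hit
20 → miss, evict 72, frames {67,26,96,20}
Hits: 4 of 14 references → 4/14 = 0.2857.

0.29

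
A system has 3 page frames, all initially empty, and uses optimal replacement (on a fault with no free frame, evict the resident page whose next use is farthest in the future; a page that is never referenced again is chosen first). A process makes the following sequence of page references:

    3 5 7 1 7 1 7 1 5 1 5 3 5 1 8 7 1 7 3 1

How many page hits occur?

3: fault, frames [3]
5: fault, frames [3, 5]
7: fault, frames [3, 5, 7]
1: fault, evict 3, frames [5, 7, 1]
7: hit
1: hit
7: hit
1: hit
5: hit
1: hit
5: hit
3: fault, evict 7, frames [5, 1, 3]
5: hit
1: hit
8: fault, evict 5, frames [1, 3, 8]
7: fault, evict 8, frames [1, 3, 7]
1: hit
7: hit
3: hit
1: hit
Hits: 13.

13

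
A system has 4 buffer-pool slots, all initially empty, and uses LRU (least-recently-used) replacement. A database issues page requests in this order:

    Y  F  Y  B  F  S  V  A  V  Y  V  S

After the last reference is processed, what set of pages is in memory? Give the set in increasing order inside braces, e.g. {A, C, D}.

Y: fault, frames (Y)
F: fault, frames (Y F)
Y: hit
B: fault, frames (F Y B)
F: hit
S: fault, frames (Y B F S)
V: fault, evict Y, frames (B F S V)
A: fault, evict B, frames (F S V A)
V: hit
Y: fault, evict F, frames (S A V Y)
V: hit
S: hit

{A, S, V, Y}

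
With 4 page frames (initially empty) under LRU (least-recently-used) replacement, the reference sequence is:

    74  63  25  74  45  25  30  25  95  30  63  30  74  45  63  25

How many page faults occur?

10

74 → miss, frames {74}
63 → miss, frames {74,63}
25 → miss, frames {74,63,25}
74 → hit
45 → miss, frames {63,25,74,45}
25 → hit
30 → miss, evict 63, frames {74,45,25,30}
25 → hit
95 → miss, evict 74, frames {45,30,25,95}
30 → hit
63 → miss, evict 45, frames {25,95,30,63}
30 → hit
74 → miss, evict 25, frames {95,63,30,74}
45 → miss, evict 95, frames {63,30,74,45}
63 → hit
25 → miss, evict 30, frames {74,45,63,25}
Page faults: 10.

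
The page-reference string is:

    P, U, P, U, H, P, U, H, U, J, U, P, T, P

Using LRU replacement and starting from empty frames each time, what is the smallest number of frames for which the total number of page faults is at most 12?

2

f=1: 14 faults
f=2: 9 faults
f=3: 6 faults
f=4: 5 faults
f=5: 5 faults
Smallest f with faults ≤ 12 is 2.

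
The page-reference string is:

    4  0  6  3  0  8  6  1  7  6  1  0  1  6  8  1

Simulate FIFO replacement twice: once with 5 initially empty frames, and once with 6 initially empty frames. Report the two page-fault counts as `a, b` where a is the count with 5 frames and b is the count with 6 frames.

5 frames: F F F F . F . F F . . F . F . . → 9 faults.
6 frames: F F F F . F . F F . . . . . . . → 7 faults.
7 < 9: adding a frame reduced faults, as is typical.

9, 7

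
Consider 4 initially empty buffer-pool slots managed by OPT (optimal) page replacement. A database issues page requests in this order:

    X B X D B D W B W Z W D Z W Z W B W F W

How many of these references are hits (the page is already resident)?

14

X: miss, frames (X)
B: miss, frames (X B)
X: hit
D: miss, frames (X B D)
B: hit
D: hit
W: miss, frames (X B D W)
B: hit
W: hit
Z: miss, evict X, frames (B D W Z)
W: hit
D: hit
Z: hit
W: hit
Z: hit
W: hit
B: hit
W: hit
F: miss, evict Z, frames (B D W F)
W: hit
Hits: 14.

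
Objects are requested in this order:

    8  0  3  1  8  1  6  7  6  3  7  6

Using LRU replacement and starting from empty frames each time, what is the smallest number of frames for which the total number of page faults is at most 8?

f=1: 12 faults
f=2: 10 faults
f=3: 8 faults
f=4: 7 faults
f=5: 6 faults
f=6: 6 faults
Smallest f with faults ≤ 8 is 3.

3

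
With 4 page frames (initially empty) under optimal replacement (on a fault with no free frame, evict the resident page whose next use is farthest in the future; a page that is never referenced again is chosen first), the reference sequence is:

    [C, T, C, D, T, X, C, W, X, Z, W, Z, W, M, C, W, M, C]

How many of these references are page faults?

7

C -> fault, frames {C}
T -> fault, frames {C,T}
C -> hit
D -> fault, frames {C,T,D}
T -> hit
X -> fault, frames {C,T,D,X}
C -> hit
W -> fault, evict D, frames {C,T,X,W}
X -> hit
Z -> fault, evict X, frames {C,T,W,Z}
W -> hit
Z -> hit
W -> hit
M -> fault, evict Z, frames {C,T,W,M}
C -> hit
W -> hit
M -> hit
C -> hit
Page faults: 7.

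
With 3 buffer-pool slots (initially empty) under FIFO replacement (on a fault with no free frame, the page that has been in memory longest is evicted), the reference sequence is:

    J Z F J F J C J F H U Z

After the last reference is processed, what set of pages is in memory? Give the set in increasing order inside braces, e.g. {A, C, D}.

J → miss, frames [J]
Z → miss, frames [J, Z]
F → miss, frames [J, Z, F]
J → hit
F → hit
J → hit
C → miss, evict J, frames [Z, F, C]
J → miss, evict Z, frames [F, C, J]
F → hit
H → miss, evict F, frames [C, J, H]
U → miss, evict C, frames [J, H, U]
Z → miss, evict J, frames [H, U, Z]

{H, U, Z}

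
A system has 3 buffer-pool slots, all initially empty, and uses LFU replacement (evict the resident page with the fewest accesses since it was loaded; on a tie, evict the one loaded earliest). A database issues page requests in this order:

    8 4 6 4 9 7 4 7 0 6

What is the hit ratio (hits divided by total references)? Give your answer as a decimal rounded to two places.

0.30

8: miss, frames [8]
4: miss, frames [8, 4]
6: miss, frames [8, 4, 6]
4: hit
9: miss, evict 8, frames [4, 6, 9]
7: miss, evict 6, frames [4, 9, 7]
4: hit
7: hit
0: miss, evict 9, frames [4, 7, 0]
6: miss, evict 0, frames [4, 7, 6]
Hits: 3 of 10 references → 3/10 = 0.3000.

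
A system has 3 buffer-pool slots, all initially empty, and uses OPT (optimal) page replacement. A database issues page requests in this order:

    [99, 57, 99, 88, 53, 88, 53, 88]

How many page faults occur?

99 → miss, frames {99}
57 → miss, frames {99,57}
99 → hit
88 → miss, frames {99,57,88}
53 → miss, evict 57, frames {99,88,53}
88 → hit
53 → hit
88 → hit
Page faults: 4.

4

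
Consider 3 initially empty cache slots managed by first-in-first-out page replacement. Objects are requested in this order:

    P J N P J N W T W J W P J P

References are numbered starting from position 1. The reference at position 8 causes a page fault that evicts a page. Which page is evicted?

J

pos 1: P -> miss, frames (P)
pos 2: J -> miss, frames (P J)
pos 3: N -> miss, frames (P J N)
pos 4: P -> hit
pos 5: J -> hit
pos 6: N -> hit
pos 7: W -> miss, evict P, frames (J N W)
pos 8: T -> miss, evict J, frames (N W T)
At position 8, page J is evicted.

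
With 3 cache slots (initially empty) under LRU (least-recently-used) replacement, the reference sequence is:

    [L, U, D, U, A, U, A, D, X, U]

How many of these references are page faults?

6

L: fault, frames {L}
U: fault, frames {L,U}
D: fault, frames {L,U,D}
U: hit
A: fault, evict L, frames {D,U,A}
U: hit
A: hit
D: hit
X: fault, evict U, frames {A,D,X}
U: fault, evict A, frames {D,X,U}
Page faults: 6.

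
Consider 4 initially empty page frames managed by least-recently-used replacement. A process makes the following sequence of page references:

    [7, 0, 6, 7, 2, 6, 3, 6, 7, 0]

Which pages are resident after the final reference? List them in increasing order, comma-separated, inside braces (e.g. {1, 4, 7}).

{0, 3, 6, 7}

7: fault, frames (7)
0: fault, frames (7 0)
6: fault, frames (7 0 6)
7: hit
2: fault, frames (0 6 7 2)
6: hit
3: fault, evict 0, frames (7 2 6 3)
6: hit
7: hit
0: fault, evict 2, frames (3 6 7 0)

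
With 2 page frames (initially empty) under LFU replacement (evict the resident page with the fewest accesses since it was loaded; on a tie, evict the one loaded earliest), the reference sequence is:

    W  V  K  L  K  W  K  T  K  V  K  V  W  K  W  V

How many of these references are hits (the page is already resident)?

W -> fault, frames {W}
V -> fault, frames {W,V}
K -> fault, evict W, frames {V,K}
L -> fault, evict V, frames {K,L}
K -> hit
W -> fault, evict L, frames {K,W}
K -> hit
T -> fault, evict W, frames {K,T}
K -> hit
V -> fault, evict T, frames {K,V}
K -> hit
V -> hit
W -> fault, evict V, frames {K,W}
K -> hit
W -> hit
V -> fault, evict W, frames {K,V}
Hits: 7.

7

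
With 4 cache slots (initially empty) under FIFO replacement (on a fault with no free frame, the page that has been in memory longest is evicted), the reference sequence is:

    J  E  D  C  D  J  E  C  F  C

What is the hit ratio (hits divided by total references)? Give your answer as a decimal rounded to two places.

J -> miss, frames (J)
E -> miss, frames (J E)
D -> miss, frames (J E D)
C -> miss, frames (J E D C)
D -> hit
J -> hit
E -> hit
C -> hit
F -> miss, evict J, frames (E D C F)
C -> hit
Hits: 5 of 10 references → 5/10 = 0.5000.

0.50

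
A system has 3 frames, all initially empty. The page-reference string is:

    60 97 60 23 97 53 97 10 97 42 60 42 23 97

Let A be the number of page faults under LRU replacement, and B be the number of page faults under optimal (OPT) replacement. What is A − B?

Under LRU: F F . F . F . F . F F . F F → 9 faults.
Under OPT: F F . F . F . F . F . . F . → 7 faults.
A − B = 9 − 7 = 2.

2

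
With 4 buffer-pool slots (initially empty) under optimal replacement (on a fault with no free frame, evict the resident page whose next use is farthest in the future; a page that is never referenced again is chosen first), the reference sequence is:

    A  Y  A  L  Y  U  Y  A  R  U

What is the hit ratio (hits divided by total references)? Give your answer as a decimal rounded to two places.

0.50

A → fault, frames [A]
Y → fault, frames [A, Y]
A → hit
L → fault, frames [A, Y, L]
Y → hit
U → fault, frames [A, Y, L, U]
Y → hit
A → hit
R → fault, evict L, frames [A, Y, U, R]
U → hit
Hits: 5 of 10 references → 5/10 = 0.5000.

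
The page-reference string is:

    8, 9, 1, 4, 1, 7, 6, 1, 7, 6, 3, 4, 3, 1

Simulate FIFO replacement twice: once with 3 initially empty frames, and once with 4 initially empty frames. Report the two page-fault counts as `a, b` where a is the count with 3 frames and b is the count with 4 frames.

9, 8

3 frames: F F F F . F F F . . F F . . → 9 faults.
4 frames: F F F F . F F . . . F . . F → 8 faults.
8 < 9: adding a frame reduced faults, as is typical.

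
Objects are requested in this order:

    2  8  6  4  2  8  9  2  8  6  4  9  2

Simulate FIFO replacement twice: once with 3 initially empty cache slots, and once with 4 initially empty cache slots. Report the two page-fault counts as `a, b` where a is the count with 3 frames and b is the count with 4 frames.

10, 11

3 frames: F F F F F F F . . F F . F → 10 faults.
4 frames: F F F F . . F F F F F F F → 11 faults.
11 > 10: adding a frame increased faults — Belady's anomaly.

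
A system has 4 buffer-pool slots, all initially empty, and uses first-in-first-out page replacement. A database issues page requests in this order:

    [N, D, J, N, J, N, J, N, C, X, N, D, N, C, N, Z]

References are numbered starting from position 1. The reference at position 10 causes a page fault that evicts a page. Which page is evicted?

N

pos 1: N → fault, frames (N)
pos 2: D → fault, frames (N D)
pos 3: J → fault, frames (N D J)
pos 4: N → hit
pos 5: J → hit
pos 6: N → hit
pos 7: J → hit
pos 8: N → hit
pos 9: C → fault, frames (N D J C)
pos 10: X → fault, evict N, frames (D J C X)
At position 10, page N is evicted.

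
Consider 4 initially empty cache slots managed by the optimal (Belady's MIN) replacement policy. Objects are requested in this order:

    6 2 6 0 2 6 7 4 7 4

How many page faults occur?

6 → miss, frames (6)
2 → miss, frames (6 2)
6 → hit
0 → miss, frames (6 2 0)
2 → hit
6 → hit
7 → miss, frames (6 2 0 7)
4 → miss, evict 0, frames (6 2 7 4)
7 → hit
4 → hit
Page faults: 5.

5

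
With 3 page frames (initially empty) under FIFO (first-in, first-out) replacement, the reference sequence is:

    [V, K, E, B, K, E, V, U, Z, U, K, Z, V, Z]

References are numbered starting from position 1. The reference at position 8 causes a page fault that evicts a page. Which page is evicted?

E

pos 1: V → miss, frames {V}
pos 2: K → miss, frames {V,K}
pos 3: E → miss, frames {V,K,E}
pos 4: B → miss, evict V, frames {K,E,B}
pos 5: K → hit
pos 6: E → hit
pos 7: V → miss, evict K, frames {E,B,V}
pos 8: U → miss, evict E, frames {B,V,U}
At position 8, page E is evicted.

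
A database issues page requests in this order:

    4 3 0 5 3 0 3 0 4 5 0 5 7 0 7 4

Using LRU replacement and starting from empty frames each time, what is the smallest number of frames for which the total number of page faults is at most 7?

4

f=1: 16 faults
f=2: 12 faults
f=3: 8 faults
f=4: 5 faults
f=5: 5 faults
Smallest f with faults ≤ 7 is 4.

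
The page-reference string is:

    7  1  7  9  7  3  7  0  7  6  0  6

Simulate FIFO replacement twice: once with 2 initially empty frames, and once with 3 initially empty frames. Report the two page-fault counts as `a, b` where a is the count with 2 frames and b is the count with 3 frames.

2 frames: F F . F F F . F F F F . → 9 faults.
3 frames: F F . F . F F F . F . . → 7 faults.
7 < 9: adding a frame reduced faults, as is typical.

9, 7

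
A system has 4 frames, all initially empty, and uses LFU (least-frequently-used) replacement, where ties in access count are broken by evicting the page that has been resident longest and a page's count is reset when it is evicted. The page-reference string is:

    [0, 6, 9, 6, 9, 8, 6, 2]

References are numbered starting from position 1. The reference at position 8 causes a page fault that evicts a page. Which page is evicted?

0

pos 1: 0: fault, frames [0]
pos 2: 6: fault, frames [0, 6]
pos 3: 9: fault, frames [0, 6, 9]
pos 4: 6: hit
pos 5: 9: hit
pos 6: 8: fault, frames [0, 6, 9, 8]
pos 7: 6: hit
pos 8: 2: fault, evict 0, frames [6, 9, 8, 2]
At position 8, page 0 is evicted.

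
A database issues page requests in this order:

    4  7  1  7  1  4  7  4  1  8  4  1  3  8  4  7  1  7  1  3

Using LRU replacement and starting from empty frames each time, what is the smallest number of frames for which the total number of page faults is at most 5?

f=1: 20 faults
f=2: 15 faults
f=3: 10 faults
f=4: 8 faults
f=5: 5 faults
Smallest f with faults ≤ 5 is 5.

5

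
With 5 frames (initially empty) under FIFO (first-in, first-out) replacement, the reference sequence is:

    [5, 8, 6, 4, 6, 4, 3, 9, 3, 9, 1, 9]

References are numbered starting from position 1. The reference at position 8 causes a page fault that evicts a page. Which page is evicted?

5

pos 1: 5 → miss, frames (5)
pos 2: 8 → miss, frames (5 8)
pos 3: 6 → miss, frames (5 8 6)
pos 4: 4 → miss, frames (5 8 6 4)
pos 5: 6 → hit
pos 6: 4 → hit
pos 7: 3 → miss, frames (5 8 6 4 3)
pos 8: 9 → miss, evict 5, frames (8 6 4 3 9)
At position 8, page 5 is evicted.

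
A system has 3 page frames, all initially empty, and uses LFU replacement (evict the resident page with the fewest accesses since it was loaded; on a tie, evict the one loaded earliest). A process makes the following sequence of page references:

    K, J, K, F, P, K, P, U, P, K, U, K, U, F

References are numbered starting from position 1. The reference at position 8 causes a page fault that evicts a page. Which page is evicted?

pos 1: K: miss, frames {K}
pos 2: J: miss, frames {K,J}
pos 3: K: hit
pos 4: F: miss, frames {K,J,F}
pos 5: P: miss, evict J, frames {K,F,P}
pos 6: K: hit
pos 7: P: hit
pos 8: U: miss, evict F, frames {K,P,U}
At position 8, page F is evicted.

F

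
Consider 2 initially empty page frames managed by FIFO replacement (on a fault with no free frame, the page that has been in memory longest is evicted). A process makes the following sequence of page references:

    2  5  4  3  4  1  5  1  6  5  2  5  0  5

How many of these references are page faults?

10

2: fault, frames [2]
5: fault, frames [2, 5]
4: fault, evict 2, frames [5, 4]
3: fault, evict 5, frames [4, 3]
4: hit
1: fault, evict 4, frames [3, 1]
5: fault, evict 3, frames [1, 5]
1: hit
6: fault, evict 1, frames [5, 6]
5: hit
2: fault, evict 5, frames [6, 2]
5: fault, evict 6, frames [2, 5]
0: fault, evict 2, frames [5, 0]
5: hit
Page faults: 10.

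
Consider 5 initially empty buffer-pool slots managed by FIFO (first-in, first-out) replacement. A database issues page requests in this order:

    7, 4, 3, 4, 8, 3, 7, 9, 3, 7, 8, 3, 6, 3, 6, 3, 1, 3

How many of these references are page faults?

7

7: fault, frames {7}
4: fault, frames {7,4}
3: fault, frames {7,4,3}
4: hit
8: fault, frames {7,4,3,8}
3: hit
7: hit
9: fault, frames {7,4,3,8,9}
3: hit
7: hit
8: hit
3: hit
6: fault, evict 7, frames {4,3,8,9,6}
3: hit
6: hit
3: hit
1: fault, evict 4, frames {3,8,9,6,1}
3: hit
Page faults: 7.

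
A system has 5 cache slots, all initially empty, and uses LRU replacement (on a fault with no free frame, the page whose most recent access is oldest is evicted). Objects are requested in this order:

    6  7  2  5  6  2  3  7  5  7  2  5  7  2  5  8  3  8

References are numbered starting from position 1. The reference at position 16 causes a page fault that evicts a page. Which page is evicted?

pos 1: 6 -> fault, frames (6)
pos 2: 7 -> fault, frames (6 7)
pos 3: 2 -> fault, frames (6 7 2)
pos 4: 5 -> fault, frames (6 7 2 5)
pos 5: 6 -> hit
pos 6: 2 -> hit
pos 7: 3 -> fault, frames (7 5 6 2 3)
pos 8: 7 -> hit
pos 9: 5 -> hit
pos 10: 7 -> hit
pos 11: 2 -> hit
pos 12: 5 -> hit
pos 13: 7 -> hit
pos 14: 2 -> hit
pos 15: 5 -> hit
pos 16: 8 -> fault, evict 6, frames (3 7 2 5 8)
At position 16, page 6 is evicted.

6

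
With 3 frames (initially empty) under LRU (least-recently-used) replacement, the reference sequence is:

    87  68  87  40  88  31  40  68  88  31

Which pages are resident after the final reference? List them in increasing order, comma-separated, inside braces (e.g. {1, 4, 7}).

{31, 68, 88}

87: fault, frames {87}
68: fault, frames {87,68}
87: hit
40: fault, frames {68,87,40}
88: fault, evict 68, frames {87,40,88}
31: fault, evict 87, frames {40,88,31}
40: hit
68: fault, evict 88, frames {31,40,68}
88: fault, evict 31, frames {40,68,88}
31: fault, evict 40, frames {68,88,31}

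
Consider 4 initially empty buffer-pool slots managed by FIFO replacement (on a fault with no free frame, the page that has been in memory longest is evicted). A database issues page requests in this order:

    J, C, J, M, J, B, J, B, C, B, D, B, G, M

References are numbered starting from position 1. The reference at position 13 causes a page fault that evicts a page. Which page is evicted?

C

pos 1: J -> fault, frames {J}
pos 2: C -> fault, frames {J,C}
pos 3: J -> hit
pos 4: M -> fault, frames {J,C,M}
pos 5: J -> hit
pos 6: B -> fault, frames {J,C,M,B}
pos 7: J -> hit
pos 8: B -> hit
pos 9: C -> hit
pos 10: B -> hit
pos 11: D -> fault, evict J, frames {C,M,B,D}
pos 12: B -> hit
pos 13: G -> fault, evict C, frames {M,B,D,G}
At position 13, page C is evicted.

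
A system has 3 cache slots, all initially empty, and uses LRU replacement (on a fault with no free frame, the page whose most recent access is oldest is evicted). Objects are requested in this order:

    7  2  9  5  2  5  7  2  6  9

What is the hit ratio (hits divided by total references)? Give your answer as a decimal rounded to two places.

7 → miss, frames [7]
2 → miss, frames [7, 2]
9 → miss, frames [7, 2, 9]
5 → miss, evict 7, frames [2, 9, 5]
2 → hit
5 → hit
7 → miss, evict 9, frames [2, 5, 7]
2 → hit
6 → miss, evict 5, frames [7, 2, 6]
9 → miss, evict 7, frames [2, 6, 9]
Hits: 3 of 10 references → 3/10 = 0.3000.

0.30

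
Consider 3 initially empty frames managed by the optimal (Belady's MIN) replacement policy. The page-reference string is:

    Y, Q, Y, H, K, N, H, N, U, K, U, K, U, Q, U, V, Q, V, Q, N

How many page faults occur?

Y: miss, frames (Y)
Q: miss, frames (Y Q)
Y: hit
H: miss, frames (Y Q H)
K: miss, evict Y, frames (Q H K)
N: miss, evict Q, frames (H K N)
H: hit
N: hit
U: miss, evict H, frames (K N U)
K: hit
U: hit
K: hit
U: hit
Q: miss, evict K, frames (N U Q)
U: hit
V: miss, evict U, frames (N Q V)
Q: hit
V: hit
Q: hit
N: hit
Page faults: 8.

8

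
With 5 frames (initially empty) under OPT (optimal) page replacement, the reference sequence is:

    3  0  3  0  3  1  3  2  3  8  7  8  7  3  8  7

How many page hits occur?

10

3 -> miss, frames [3]
0 -> miss, frames [3, 0]
3 -> hit
0 -> hit
3 -> hit
1 -> miss, frames [3, 0, 1]
3 -> hit
2 -> miss, frames [3, 0, 1, 2]
3 -> hit
8 -> miss, frames [3, 0, 1, 2, 8]
7 -> miss, evict 2, frames [3, 0, 1, 8, 7]
8 -> hit
7 -> hit
3 -> hit
8 -> hit
7 -> hit
Hits: 10.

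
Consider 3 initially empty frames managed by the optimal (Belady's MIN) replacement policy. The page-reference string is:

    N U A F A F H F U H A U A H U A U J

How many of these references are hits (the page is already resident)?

N -> miss, frames {N}
U -> miss, frames {N,U}
A -> miss, frames {N,U,A}
F -> miss, evict N, frames {U,A,F}
A -> hit
F -> hit
H -> miss, evict A, frames {U,F,H}
F -> hit
U -> hit
H -> hit
A -> miss, evict F, frames {U,H,A}
U -> hit
A -> hit
H -> hit
U -> hit
A -> hit
U -> hit
J -> miss, evict A, frames {U,H,J}
Hits: 11.

11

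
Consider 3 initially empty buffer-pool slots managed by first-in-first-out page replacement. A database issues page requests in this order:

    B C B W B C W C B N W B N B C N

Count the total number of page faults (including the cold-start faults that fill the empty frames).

B: fault, frames [B]
C: fault, frames [B, C]
B: hit
W: fault, frames [B, C, W]
B: hit
C: hit
W: hit
C: hit
B: hit
N: fault, evict B, frames [C, W, N]
W: hit
B: fault, evict C, frames [W, N, B]
N: hit
B: hit
C: fault, evict W, frames [N, B, C]
N: hit
Page faults: 6.

6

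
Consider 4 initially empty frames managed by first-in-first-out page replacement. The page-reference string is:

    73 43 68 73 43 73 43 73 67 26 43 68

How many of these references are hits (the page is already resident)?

7

73 -> fault, frames {73}
43 -> fault, frames {73,43}
68 -> fault, frames {73,43,68}
73 -> hit
43 -> hit
73 -> hit
43 -> hit
73 -> hit
67 -> fault, frames {73,43,68,67}
26 -> fault, evict 73, frames {43,68,67,26}
43 -> hit
68 -> hit
Hits: 7.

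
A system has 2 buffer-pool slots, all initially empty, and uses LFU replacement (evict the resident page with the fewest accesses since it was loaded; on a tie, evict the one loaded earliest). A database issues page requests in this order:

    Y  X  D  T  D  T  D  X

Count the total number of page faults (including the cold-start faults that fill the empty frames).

5

Y → fault, frames [Y]
X → fault, frames [Y, X]
D → fault, evict Y, frames [X, D]
T → fault, evict X, frames [D, T]
D → hit
T → hit
D → hit
X → fault, evict T, frames [D, X]
Page faults: 5.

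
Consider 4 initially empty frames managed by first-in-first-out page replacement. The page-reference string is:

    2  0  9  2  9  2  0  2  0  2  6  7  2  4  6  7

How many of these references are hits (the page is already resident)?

2 → miss, frames [2]
0 → miss, frames [2, 0]
9 → miss, frames [2, 0, 9]
2 → hit
9 → hit
2 → hit
0 → hit
2 → hit
0 → hit
2 → hit
6 → miss, frames [2, 0, 9, 6]
7 → miss, evict 2, frames [0, 9, 6, 7]
2 → miss, evict 0, frames [9, 6, 7, 2]
4 → miss, evict 9, frames [6, 7, 2, 4]
6 → hit
7 → hit
Hits: 9.

9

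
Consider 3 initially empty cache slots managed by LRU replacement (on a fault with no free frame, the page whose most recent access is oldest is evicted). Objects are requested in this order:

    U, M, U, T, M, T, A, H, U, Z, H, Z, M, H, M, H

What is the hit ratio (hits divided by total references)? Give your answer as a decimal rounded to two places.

0.50

U: fault, frames [U]
M: fault, frames [U, M]
U: hit
T: fault, frames [M, U, T]
M: hit
T: hit
A: fault, evict U, frames [M, T, A]
H: fault, evict M, frames [T, A, H]
U: fault, evict T, frames [A, H, U]
Z: fault, evict A, frames [H, U, Z]
H: hit
Z: hit
M: fault, evict U, frames [H, Z, M]
H: hit
M: hit
H: hit
Hits: 8 of 16 references → 8/16 = 0.5000.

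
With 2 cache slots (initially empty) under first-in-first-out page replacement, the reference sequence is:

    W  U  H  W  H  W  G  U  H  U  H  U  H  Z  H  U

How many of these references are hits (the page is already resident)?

W: fault, frames [W]
U: fault, frames [W, U]
H: fault, evict W, frames [U, H]
W: fault, evict U, frames [H, W]
H: hit
W: hit
G: fault, evict H, frames [W, G]
U: fault, evict W, frames [G, U]
H: fault, evict G, frames [U, H]
U: hit
H: hit
U: hit
H: hit
Z: fault, evict U, frames [H, Z]
H: hit
U: fault, evict H, frames [Z, U]
Hits: 7.

7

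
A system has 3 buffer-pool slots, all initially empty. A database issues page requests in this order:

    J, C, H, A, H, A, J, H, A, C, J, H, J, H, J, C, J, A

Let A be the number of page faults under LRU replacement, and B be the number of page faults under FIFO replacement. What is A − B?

1

Under LRU: F F F F . . F . . F F F . . . . . F → 9 faults.
Under FIFO: F F F F . . F . . F . F . . . . . F → 8 faults.
A − B = 9 − 8 = 1.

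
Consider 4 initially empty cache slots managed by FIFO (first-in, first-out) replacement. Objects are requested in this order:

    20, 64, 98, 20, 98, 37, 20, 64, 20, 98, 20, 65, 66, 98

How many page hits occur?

20 -> fault, frames {20}
64 -> fault, frames {20,64}
98 -> fault, frames {20,64,98}
20 -> hit
98 -> hit
37 -> fault, frames {20,64,98,37}
20 -> hit
64 -> hit
20 -> hit
98 -> hit
20 -> hit
65 -> fault, evict 20, frames {64,98,37,65}
66 -> fault, evict 64, frames {98,37,65,66}
98 -> hit
Hits: 8.

8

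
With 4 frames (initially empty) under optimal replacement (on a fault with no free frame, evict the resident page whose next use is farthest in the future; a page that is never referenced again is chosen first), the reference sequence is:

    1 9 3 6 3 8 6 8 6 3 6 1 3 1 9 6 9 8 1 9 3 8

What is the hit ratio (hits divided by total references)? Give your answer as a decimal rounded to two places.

1 -> miss, frames [1]
9 -> miss, frames [1, 9]
3 -> miss, frames [1, 9, 3]
6 -> miss, frames [1, 9, 3, 6]
3 -> hit
8 -> miss, evict 9, frames [1, 3, 6, 8]
6 -> hit
8 -> hit
6 -> hit
3 -> hit
6 -> hit
1 -> hit
3 -> hit
1 -> hit
9 -> miss, evict 3, frames [1, 6, 8, 9]
6 -> hit
9 -> hit
8 -> hit
1 -> hit
9 -> hit
3 -> miss, evict 9, frames [1, 6, 8, 3]
8 -> hit
Hits: 15 of 22 references → 15/22 = 0.6818.

0.68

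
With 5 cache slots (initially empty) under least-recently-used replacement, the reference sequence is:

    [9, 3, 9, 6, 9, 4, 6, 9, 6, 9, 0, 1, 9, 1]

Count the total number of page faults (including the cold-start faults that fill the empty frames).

6

9 → fault, frames (9)
3 → fault, frames (9 3)
9 → hit
6 → fault, frames (3 9 6)
9 → hit
4 → fault, frames (3 6 9 4)
6 → hit
9 → hit
6 → hit
9 → hit
0 → fault, frames (3 4 6 9 0)
1 → fault, evict 3, frames (4 6 9 0 1)
9 → hit
1 → hit
Page faults: 6.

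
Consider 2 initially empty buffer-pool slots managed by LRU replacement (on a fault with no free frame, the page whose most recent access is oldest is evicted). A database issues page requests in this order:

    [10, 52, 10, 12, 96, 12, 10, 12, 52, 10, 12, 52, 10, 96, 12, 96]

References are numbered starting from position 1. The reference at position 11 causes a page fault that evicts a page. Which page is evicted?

52

pos 1: 10: miss, frames {10}
pos 2: 52: miss, frames {10,52}
pos 3: 10: hit
pos 4: 12: miss, evict 52, frames {10,12}
pos 5: 96: miss, evict 10, frames {12,96}
pos 6: 12: hit
pos 7: 10: miss, evict 96, frames {12,10}
pos 8: 12: hit
pos 9: 52: miss, evict 10, frames {12,52}
pos 10: 10: miss, evict 12, frames {52,10}
pos 11: 12: miss, evict 52, frames {10,12}
At position 11, page 52 is evicted.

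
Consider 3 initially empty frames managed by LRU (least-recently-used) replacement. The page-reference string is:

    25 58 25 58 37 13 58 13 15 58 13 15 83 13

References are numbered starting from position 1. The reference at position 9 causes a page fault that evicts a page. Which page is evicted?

pos 1: 25: fault, frames (25)
pos 2: 58: fault, frames (25 58)
pos 3: 25: hit
pos 4: 58: hit
pos 5: 37: fault, frames (25 58 37)
pos 6: 13: fault, evict 25, frames (58 37 13)
pos 7: 58: hit
pos 8: 13: hit
pos 9: 15: fault, evict 37, frames (58 13 15)
At position 9, page 37 is evicted.

37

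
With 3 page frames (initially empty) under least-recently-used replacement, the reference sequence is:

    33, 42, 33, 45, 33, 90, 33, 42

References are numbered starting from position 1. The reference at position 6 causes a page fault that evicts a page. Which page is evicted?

42

pos 1: 33 -> fault, frames (33)
pos 2: 42 -> fault, frames (33 42)
pos 3: 33 -> hit
pos 4: 45 -> fault, frames (42 33 45)
pos 5: 33 -> hit
pos 6: 90 -> fault, evict 42, frames (45 33 90)
At position 6, page 42 is evicted.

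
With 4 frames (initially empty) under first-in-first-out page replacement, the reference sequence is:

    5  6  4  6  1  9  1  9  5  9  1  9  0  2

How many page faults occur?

8

5 → miss, frames [5]
6 → miss, frames [5, 6]
4 → miss, frames [5, 6, 4]
6 → hit
1 → miss, frames [5, 6, 4, 1]
9 → miss, evict 5, frames [6, 4, 1, 9]
1 → hit
9 → hit
5 → miss, evict 6, frames [4, 1, 9, 5]
9 → hit
1 → hit
9 → hit
0 → miss, evict 4, frames [1, 9, 5, 0]
2 → miss, evict 1, frames [9, 5, 0, 2]
Page faults: 8.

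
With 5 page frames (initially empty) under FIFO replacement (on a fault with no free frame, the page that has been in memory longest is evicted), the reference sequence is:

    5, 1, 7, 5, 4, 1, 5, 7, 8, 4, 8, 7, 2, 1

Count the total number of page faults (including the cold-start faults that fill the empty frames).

6

5 → miss, frames {5}
1 → miss, frames {5,1}
7 → miss, frames {5,1,7}
5 → hit
4 → miss, frames {5,1,7,4}
1 → hit
5 → hit
7 → hit
8 → miss, frames {5,1,7,4,8}
4 → hit
8 → hit
7 → hit
2 → miss, evict 5, frames {1,7,4,8,2}
1 → hit
Page faults: 6.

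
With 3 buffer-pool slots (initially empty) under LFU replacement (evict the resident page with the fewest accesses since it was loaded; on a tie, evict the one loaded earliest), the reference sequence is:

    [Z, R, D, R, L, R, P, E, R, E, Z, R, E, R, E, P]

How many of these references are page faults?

8

Z -> miss, frames [Z]
R -> miss, frames [Z, R]
D -> miss, frames [Z, R, D]
R -> hit
L -> miss, evict Z, frames [R, D, L]
R -> hit
P -> miss, evict D, frames [R, L, P]
E -> miss, evict L, frames [R, P, E]
R -> hit
E -> hit
Z -> miss, evict P, frames [R, E, Z]
R -> hit
E -> hit
R -> hit
E -> hit
P -> miss, evict Z, frames [R, E, P]
Page faults: 8.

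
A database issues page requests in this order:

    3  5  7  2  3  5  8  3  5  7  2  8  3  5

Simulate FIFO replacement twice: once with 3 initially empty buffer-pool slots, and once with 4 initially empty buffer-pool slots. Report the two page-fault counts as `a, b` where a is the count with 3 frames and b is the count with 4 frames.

11, 12

3 frames: F F F F F F F . . F F . F F → 11 faults.
4 frames: F F F F . . F F F F F F F F → 12 faults.
12 > 11: adding a frame increased faults — Belady's anomaly.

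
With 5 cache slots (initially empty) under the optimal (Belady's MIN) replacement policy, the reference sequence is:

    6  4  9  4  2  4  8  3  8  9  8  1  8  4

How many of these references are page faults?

7

6: fault, frames {6}
4: fault, frames {6,4}
9: fault, frames {6,4,9}
4: hit
2: fault, frames {6,4,9,2}
4: hit
8: fault, frames {6,4,9,2,8}
3: fault, evict 2, frames {6,4,9,8,3}
8: hit
9: hit
8: hit
1: fault, evict 3, frames {6,4,9,8,1}
8: hit
4: hit
Page faults: 7.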